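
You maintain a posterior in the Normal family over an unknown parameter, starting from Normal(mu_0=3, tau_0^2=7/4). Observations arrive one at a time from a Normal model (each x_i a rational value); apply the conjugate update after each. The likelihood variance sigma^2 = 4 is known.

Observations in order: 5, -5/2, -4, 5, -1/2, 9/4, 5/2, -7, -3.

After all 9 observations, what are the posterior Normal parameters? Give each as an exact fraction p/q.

obs 1: x=5 → posterior Normal(83/23, 28/23)
obs 2: x=-5/2 → posterior Normal(131/60, 14/15)
obs 3: x=-4 → posterior Normal(75/74, 28/37)
obs 4: x=5 → posterior Normal(145/88, 7/11)
obs 5: x=-1/2 → posterior Normal(23/17, 28/51)
obs 6: x=9/4 → posterior Normal(339/232, 14/29)
obs 7: x=5/2 → posterior Normal(409/260, 28/65)
obs 8: x=-7 → posterior Normal(71/96, 7/18)
obs 9: x=-3 → posterior Normal(129/316, 28/79)

mu_0=129/316, tau_0^2=28/79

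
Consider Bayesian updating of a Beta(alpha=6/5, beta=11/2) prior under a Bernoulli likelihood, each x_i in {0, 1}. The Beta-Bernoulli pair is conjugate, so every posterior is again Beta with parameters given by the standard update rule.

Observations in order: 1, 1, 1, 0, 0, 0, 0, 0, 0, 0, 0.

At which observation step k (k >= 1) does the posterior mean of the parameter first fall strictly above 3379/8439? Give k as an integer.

k = 3

obs 1: x=1 → posterior Beta(11/5, 11/2)
obs 2: x=1 → posterior Beta(16/5, 11/2)
obs 3: x=1 → posterior Beta(21/5, 11/2)
obs 4: x=0 → posterior Beta(21/5, 13/2)
obs 5: x=0 → posterior Beta(21/5, 15/2)
obs 6: x=0 → posterior Beta(21/5, 17/2)
obs 7: x=0 → posterior Beta(21/5, 19/2)
obs 8: x=0 → posterior Beta(21/5, 21/2)
obs 9: x=0 → posterior Beta(21/5, 23/2)
obs 10: x=0 → posterior Beta(21/5, 25/2)
obs 11: x=0 → posterior Beta(21/5, 27/2)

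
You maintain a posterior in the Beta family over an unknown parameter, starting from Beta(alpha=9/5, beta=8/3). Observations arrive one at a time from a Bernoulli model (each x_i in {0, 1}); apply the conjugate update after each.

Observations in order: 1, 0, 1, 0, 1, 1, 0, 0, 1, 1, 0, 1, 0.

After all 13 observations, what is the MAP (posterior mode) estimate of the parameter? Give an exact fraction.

obs 1: x=1 → posterior Beta(14/5, 8/3)
obs 2: x=0 → posterior Beta(14/5, 11/3)
obs 3: x=1 → posterior Beta(19/5, 11/3)
obs 4: x=0 → posterior Beta(19/5, 14/3)
obs 5: x=1 → posterior Beta(24/5, 14/3)
obs 6: x=1 → posterior Beta(29/5, 14/3)
obs 7: x=0 → posterior Beta(29/5, 17/3)
obs 8: x=0 → posterior Beta(29/5, 20/3)
obs 9: x=1 → posterior Beta(34/5, 20/3)
obs 10: x=1 → posterior Beta(39/5, 20/3)
obs 11: x=0 → posterior Beta(39/5, 23/3)
obs 12: x=1 → posterior Beta(44/5, 23/3)
obs 13: x=0 → posterior Beta(44/5, 26/3)

117/232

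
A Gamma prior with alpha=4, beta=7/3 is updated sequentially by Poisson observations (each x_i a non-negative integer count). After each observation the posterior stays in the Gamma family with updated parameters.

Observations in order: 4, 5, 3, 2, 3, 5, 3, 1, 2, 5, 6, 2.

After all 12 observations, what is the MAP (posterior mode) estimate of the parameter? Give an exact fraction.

132/43

obs 1: x=4 → posterior Gamma(8, 10/3)
obs 2: x=5 → posterior Gamma(13, 13/3)
obs 3: x=3 → posterior Gamma(16, 16/3)
obs 4: x=2 → posterior Gamma(18, 19/3)
obs 5: x=3 → posterior Gamma(21, 22/3)
obs 6: x=5 → posterior Gamma(26, 25/3)
obs 7: x=3 → posterior Gamma(29, 28/3)
obs 8: x=1 → posterior Gamma(30, 31/3)
obs 9: x=2 → posterior Gamma(32, 34/3)
obs 10: x=5 → posterior Gamma(37, 37/3)
obs 11: x=6 → posterior Gamma(43, 40/3)
obs 12: x=2 → posterior Gamma(45, 43/3)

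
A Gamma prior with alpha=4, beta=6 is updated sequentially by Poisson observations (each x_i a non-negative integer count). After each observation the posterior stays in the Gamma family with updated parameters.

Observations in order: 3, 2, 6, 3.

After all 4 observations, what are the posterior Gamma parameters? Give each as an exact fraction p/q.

alpha=18, beta=10

obs 1: x=3 → posterior Gamma(7, 7)
obs 2: x=2 → posterior Gamma(9, 8)
obs 3: x=6 → posterior Gamma(15, 9)
obs 4: x=3 → posterior Gamma(18, 10)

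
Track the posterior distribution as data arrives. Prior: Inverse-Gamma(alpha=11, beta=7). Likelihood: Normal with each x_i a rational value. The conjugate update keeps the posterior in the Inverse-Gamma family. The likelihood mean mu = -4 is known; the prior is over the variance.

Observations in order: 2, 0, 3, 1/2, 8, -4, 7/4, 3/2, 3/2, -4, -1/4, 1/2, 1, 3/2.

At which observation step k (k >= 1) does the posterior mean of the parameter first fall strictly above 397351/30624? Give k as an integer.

k = 13

obs 1: x=2 → posterior Inverse-Gamma(23/2, 25)
obs 2: x=0 → posterior Inverse-Gamma(12, 33)
obs 3: x=3 → posterior Inverse-Gamma(25/2, 115/2)
obs 4: x=1/2 → posterior Inverse-Gamma(13, 541/8)
obs 5: x=8 → posterior Inverse-Gamma(27/2, 1117/8)
obs 6: x=-4 → posterior Inverse-Gamma(14, 1117/8)
obs 7: x=7/4 → posterior Inverse-Gamma(29/2, 4997/32)
obs 8: x=3/2 → posterior Inverse-Gamma(15, 5481/32)
obs 9: x=3/2 → posterior Inverse-Gamma(31/2, 5965/32)
obs 10: x=-4 → posterior Inverse-Gamma(16, 5965/32)
obs 11: x=-1/4 → posterior Inverse-Gamma(33/2, 3095/16)
obs 12: x=1/2 → posterior Inverse-Gamma(17, 3257/16)
obs 13: x=1 → posterior Inverse-Gamma(35/2, 3457/16)
obs 14: x=3/2 → posterior Inverse-Gamma(18, 3699/16)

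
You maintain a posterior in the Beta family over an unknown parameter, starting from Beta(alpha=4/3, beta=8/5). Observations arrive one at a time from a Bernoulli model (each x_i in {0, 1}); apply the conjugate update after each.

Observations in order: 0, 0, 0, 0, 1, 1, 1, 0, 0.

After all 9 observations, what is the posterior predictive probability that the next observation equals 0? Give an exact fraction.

114/179

obs 1: x=0 → posterior Beta(4/3, 13/5)
obs 2: x=0 → posterior Beta(4/3, 18/5)
obs 3: x=0 → posterior Beta(4/3, 23/5)
obs 4: x=0 → posterior Beta(4/3, 28/5)
obs 5: x=1 → posterior Beta(7/3, 28/5)
obs 6: x=1 → posterior Beta(10/3, 28/5)
obs 7: x=1 → posterior Beta(13/3, 28/5)
obs 8: x=0 → posterior Beta(13/3, 33/5)
obs 9: x=0 → posterior Beta(13/3, 38/5)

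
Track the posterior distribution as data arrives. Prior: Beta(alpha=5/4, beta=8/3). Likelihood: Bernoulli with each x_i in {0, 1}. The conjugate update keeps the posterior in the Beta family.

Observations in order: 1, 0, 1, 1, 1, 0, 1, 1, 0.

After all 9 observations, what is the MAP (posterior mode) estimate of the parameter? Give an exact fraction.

obs 1: x=1 → posterior Beta(9/4, 8/3)
obs 2: x=0 → posterior Beta(9/4, 11/3)
obs 3: x=1 → posterior Beta(13/4, 11/3)
obs 4: x=1 → posterior Beta(17/4, 11/3)
obs 5: x=1 → posterior Beta(21/4, 11/3)
obs 6: x=0 → posterior Beta(21/4, 14/3)
obs 7: x=1 → posterior Beta(25/4, 14/3)
obs 8: x=1 → posterior Beta(29/4, 14/3)
obs 9: x=0 → posterior Beta(29/4, 17/3)

75/131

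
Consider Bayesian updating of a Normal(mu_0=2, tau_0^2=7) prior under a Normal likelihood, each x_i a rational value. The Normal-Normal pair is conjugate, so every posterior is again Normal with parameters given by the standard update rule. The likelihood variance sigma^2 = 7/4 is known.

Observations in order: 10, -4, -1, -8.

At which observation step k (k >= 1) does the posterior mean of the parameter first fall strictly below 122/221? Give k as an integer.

obs 1: x=10 → posterior Normal(42/5, 7/5)
obs 2: x=-4 → posterior Normal(26/9, 7/9)
obs 3: x=-1 → posterior Normal(22/13, 7/13)
obs 4: x=-8 → posterior Normal(-10/17, 7/17)

k = 4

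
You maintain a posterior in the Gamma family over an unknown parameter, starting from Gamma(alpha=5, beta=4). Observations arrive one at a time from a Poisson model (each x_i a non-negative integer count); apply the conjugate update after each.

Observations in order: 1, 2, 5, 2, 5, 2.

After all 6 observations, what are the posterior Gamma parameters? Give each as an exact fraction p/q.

alpha=22, beta=10

obs 1: x=1 → posterior Gamma(6, 5)
obs 2: x=2 → posterior Gamma(8, 6)
obs 3: x=5 → posterior Gamma(13, 7)
obs 4: x=2 → posterior Gamma(15, 8)
obs 5: x=5 → posterior Gamma(20, 9)
obs 6: x=2 → posterior Gamma(22, 10)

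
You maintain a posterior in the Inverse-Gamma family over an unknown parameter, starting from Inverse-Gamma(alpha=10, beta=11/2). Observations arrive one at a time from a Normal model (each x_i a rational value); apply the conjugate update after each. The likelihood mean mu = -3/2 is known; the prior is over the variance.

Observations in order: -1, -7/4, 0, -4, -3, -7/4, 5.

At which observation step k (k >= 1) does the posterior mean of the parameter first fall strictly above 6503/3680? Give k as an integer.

obs 1: x=-1 → posterior Inverse-Gamma(21/2, 45/8)
obs 2: x=-7/4 → posterior Inverse-Gamma(11, 181/32)
obs 3: x=0 → posterior Inverse-Gamma(23/2, 217/32)
obs 4: x=-4 → posterior Inverse-Gamma(12, 317/32)
obs 5: x=-3 → posterior Inverse-Gamma(25/2, 353/32)
obs 6: x=-7/4 → posterior Inverse-Gamma(13, 177/16)
obs 7: x=5 → posterior Inverse-Gamma(27/2, 515/16)

k = 7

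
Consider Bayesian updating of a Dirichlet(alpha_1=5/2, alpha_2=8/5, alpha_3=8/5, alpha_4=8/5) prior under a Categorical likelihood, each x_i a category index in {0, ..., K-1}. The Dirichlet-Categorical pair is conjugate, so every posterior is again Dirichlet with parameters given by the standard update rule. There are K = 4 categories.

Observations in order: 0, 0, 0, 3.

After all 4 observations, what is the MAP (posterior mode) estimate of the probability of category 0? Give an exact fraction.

obs 1: x=0 → posterior Dirichlet(7/2, 8/5, 8/5, 8/5)
obs 2: x=0 → posterior Dirichlet(9/2, 8/5, 8/5, 8/5)
obs 3: x=0 → posterior Dirichlet(11/2, 8/5, 8/5, 8/5)
obs 4: x=3 → posterior Dirichlet(11/2, 8/5, 8/5, 13/5)

45/73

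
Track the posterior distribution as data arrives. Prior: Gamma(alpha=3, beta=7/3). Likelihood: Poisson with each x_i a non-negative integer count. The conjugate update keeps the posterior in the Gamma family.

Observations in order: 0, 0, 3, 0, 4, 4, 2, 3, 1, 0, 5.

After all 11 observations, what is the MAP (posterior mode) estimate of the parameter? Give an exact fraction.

obs 1: x=0 → posterior Gamma(3, 10/3)
obs 2: x=0 → posterior Gamma(3, 13/3)
obs 3: x=3 → posterior Gamma(6, 16/3)
obs 4: x=0 → posterior Gamma(6, 19/3)
obs 5: x=4 → posterior Gamma(10, 22/3)
obs 6: x=4 → posterior Gamma(14, 25/3)
obs 7: x=2 → posterior Gamma(16, 28/3)
obs 8: x=3 → posterior Gamma(19, 31/3)
obs 9: x=1 → posterior Gamma(20, 34/3)
obs 10: x=0 → posterior Gamma(20, 37/3)
obs 11: x=5 → posterior Gamma(25, 40/3)

9/5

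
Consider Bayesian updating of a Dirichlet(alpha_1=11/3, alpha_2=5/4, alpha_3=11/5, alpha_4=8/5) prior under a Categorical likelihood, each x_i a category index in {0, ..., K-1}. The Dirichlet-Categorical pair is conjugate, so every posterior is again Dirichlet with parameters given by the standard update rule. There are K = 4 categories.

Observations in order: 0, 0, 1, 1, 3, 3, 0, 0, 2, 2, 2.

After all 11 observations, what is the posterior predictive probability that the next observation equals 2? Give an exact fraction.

24/91

obs 1: x=0 → posterior Dirichlet(14/3, 5/4, 11/5, 8/5)
obs 2: x=0 → posterior Dirichlet(17/3, 5/4, 11/5, 8/5)
obs 3: x=1 → posterior Dirichlet(17/3, 9/4, 11/5, 8/5)
obs 4: x=1 → posterior Dirichlet(17/3, 13/4, 11/5, 8/5)
obs 5: x=3 → posterior Dirichlet(17/3, 13/4, 11/5, 13/5)
obs 6: x=3 → posterior Dirichlet(17/3, 13/4, 11/5, 18/5)
obs 7: x=0 → posterior Dirichlet(20/3, 13/4, 11/5, 18/5)
obs 8: x=0 → posterior Dirichlet(23/3, 13/4, 11/5, 18/5)
obs 9: x=2 → posterior Dirichlet(23/3, 13/4, 16/5, 18/5)
obs 10: x=2 → posterior Dirichlet(23/3, 13/4, 21/5, 18/5)
obs 11: x=2 → posterior Dirichlet(23/3, 13/4, 26/5, 18/5)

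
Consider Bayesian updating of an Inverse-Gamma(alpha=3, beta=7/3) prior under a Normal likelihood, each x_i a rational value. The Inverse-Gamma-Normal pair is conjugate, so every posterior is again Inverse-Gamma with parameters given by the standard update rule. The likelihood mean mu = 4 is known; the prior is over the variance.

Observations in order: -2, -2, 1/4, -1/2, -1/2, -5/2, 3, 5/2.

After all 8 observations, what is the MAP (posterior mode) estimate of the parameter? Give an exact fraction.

obs 1: x=-2 → posterior Inverse-Gamma(7/2, 61/3)
obs 2: x=-2 → posterior Inverse-Gamma(4, 115/3)
obs 3: x=1/4 → posterior Inverse-Gamma(9/2, 4355/96)
obs 4: x=-1/2 → posterior Inverse-Gamma(5, 5327/96)
obs 5: x=-1/2 → posterior Inverse-Gamma(11/2, 6299/96)
obs 6: x=-5/2 → posterior Inverse-Gamma(6, 8327/96)
obs 7: x=3 → posterior Inverse-Gamma(13/2, 8375/96)
obs 8: x=5/2 → posterior Inverse-Gamma(7, 8483/96)

8483/768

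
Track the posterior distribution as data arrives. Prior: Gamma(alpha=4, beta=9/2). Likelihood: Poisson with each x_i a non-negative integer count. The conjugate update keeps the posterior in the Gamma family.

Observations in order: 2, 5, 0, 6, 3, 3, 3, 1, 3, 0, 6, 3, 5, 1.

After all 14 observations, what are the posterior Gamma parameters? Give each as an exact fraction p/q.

obs 1: x=2 → posterior Gamma(6, 11/2)
obs 2: x=5 → posterior Gamma(11, 13/2)
obs 3: x=0 → posterior Gamma(11, 15/2)
obs 4: x=6 → posterior Gamma(17, 17/2)
obs 5: x=3 → posterior Gamma(20, 19/2)
obs 6: x=3 → posterior Gamma(23, 21/2)
obs 7: x=3 → posterior Gamma(26, 23/2)
obs 8: x=1 → posterior Gamma(27, 25/2)
obs 9: x=3 → posterior Gamma(30, 27/2)
obs 10: x=0 → posterior Gamma(30, 29/2)
obs 11: x=6 → posterior Gamma(36, 31/2)
obs 12: x=3 → posterior Gamma(39, 33/2)
obs 13: x=5 → posterior Gamma(44, 35/2)
obs 14: x=1 → posterior Gamma(45, 37/2)

alpha=45, beta=37/2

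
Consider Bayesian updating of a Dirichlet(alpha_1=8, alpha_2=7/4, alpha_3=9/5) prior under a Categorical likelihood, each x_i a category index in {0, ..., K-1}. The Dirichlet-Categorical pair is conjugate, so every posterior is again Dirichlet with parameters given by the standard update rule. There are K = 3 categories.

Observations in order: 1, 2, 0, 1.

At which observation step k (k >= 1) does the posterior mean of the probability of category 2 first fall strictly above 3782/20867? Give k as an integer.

obs 1: x=1 → posterior Dirichlet(8, 11/4, 9/5)
obs 2: x=2 → posterior Dirichlet(8, 11/4, 14/5)
obs 3: x=0 → posterior Dirichlet(9, 11/4, 14/5)
obs 4: x=1 → posterior Dirichlet(9, 15/4, 14/5)

k = 2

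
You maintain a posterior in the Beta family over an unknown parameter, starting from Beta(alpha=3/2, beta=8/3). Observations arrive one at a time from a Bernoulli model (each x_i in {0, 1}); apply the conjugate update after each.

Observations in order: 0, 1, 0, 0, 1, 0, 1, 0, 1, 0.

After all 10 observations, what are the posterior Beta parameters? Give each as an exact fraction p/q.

alpha=11/2, beta=26/3

obs 1: x=0 → posterior Beta(3/2, 11/3)
obs 2: x=1 → posterior Beta(5/2, 11/3)
obs 3: x=0 → posterior Beta(5/2, 14/3)
obs 4: x=0 → posterior Beta(5/2, 17/3)
obs 5: x=1 → posterior Beta(7/2, 17/3)
obs 6: x=0 → posterior Beta(7/2, 20/3)
obs 7: x=1 → posterior Beta(9/2, 20/3)
obs 8: x=0 → posterior Beta(9/2, 23/3)
obs 9: x=1 → posterior Beta(11/2, 23/3)
obs 10: x=0 → posterior Beta(11/2, 26/3)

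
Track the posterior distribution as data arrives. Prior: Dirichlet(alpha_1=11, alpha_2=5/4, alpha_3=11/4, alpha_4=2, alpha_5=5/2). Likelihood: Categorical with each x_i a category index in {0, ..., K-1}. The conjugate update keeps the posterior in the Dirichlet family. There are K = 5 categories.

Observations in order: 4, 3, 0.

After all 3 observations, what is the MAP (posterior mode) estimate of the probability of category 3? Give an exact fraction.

4/35

obs 1: x=4 → posterior Dirichlet(11, 5/4, 11/4, 2, 7/2)
obs 2: x=3 → posterior Dirichlet(11, 5/4, 11/4, 3, 7/2)
obs 3: x=0 → posterior Dirichlet(12, 5/4, 11/4, 3, 7/2)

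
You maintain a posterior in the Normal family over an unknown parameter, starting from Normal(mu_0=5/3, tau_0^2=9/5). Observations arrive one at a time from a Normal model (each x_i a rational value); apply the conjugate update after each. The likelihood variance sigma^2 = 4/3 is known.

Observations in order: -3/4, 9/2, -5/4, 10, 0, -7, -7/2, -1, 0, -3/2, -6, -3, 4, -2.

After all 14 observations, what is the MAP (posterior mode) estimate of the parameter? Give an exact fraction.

-1015/2388

obs 1: x=-3/4 → posterior Normal(157/564, 36/47)
obs 2: x=9/2 → posterior Normal(1615/888, 18/37)
obs 3: x=-5/4 → posterior Normal(605/606, 36/101)
obs 4: x=10 → posterior Normal(2225/768, 9/32)
obs 5: x=0 → posterior Normal(445/186, 36/155)
obs 6: x=-7 → posterior Normal(1091/1092, 18/91)
obs 7: x=-7/2 → posterior Normal(262/627, 36/209)
obs 8: x=-1 → posterior Normal(181/708, 9/59)
obs 9: x=0 → posterior Normal(181/789, 36/263)
obs 10: x=-3/2 → posterior Normal(119/1740, 18/145)
obs 11: x=-6 → posterior Normal(-853/1902, 36/317)
obs 12: x=-3 → posterior Normal(-1339/2064, 9/86)
obs 13: x=4 → posterior Normal(-691/2226, 36/371)
obs 14: x=-2 → posterior Normal(-1015/2388, 18/199)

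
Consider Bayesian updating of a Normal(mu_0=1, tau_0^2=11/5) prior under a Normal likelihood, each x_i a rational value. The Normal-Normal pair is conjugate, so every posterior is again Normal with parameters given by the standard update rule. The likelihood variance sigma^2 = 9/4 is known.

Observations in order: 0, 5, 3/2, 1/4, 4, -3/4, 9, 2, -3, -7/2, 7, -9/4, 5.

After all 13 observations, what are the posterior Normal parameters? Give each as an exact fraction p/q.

mu_0=1112/617, tau_0^2=99/617

obs 1: x=0 → posterior Normal(45/89, 99/89)
obs 2: x=5 → posterior Normal(265/133, 99/133)
obs 3: x=3/2 → posterior Normal(331/177, 33/59)
obs 4: x=1/4 → posterior Normal(342/221, 99/221)
obs 5: x=4 → posterior Normal(518/265, 99/265)
obs 6: x=-3/4 → posterior Normal(485/309, 33/103)
obs 7: x=9 → posterior Normal(881/353, 99/353)
obs 8: x=2 → posterior Normal(969/397, 99/397)
obs 9: x=-3 → posterior Normal(93/49, 11/49)
obs 10: x=-7/2 → posterior Normal(683/485, 99/485)
obs 11: x=7 → posterior Normal(991/529, 99/529)
obs 12: x=-9/4 → posterior Normal(892/573, 33/191)
obs 13: x=5 → posterior Normal(1112/617, 99/617)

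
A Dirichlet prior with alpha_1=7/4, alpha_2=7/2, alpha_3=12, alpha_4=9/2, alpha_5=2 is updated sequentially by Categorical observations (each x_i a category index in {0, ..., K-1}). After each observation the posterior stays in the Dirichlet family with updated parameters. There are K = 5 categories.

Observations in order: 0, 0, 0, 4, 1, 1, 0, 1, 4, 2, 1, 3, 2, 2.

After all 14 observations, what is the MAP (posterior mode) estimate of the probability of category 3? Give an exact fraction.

18/131

obs 1: x=0 → posterior Dirichlet(11/4, 7/2, 12, 9/2, 2)
obs 2: x=0 → posterior Dirichlet(15/4, 7/2, 12, 9/2, 2)
obs 3: x=0 → posterior Dirichlet(19/4, 7/2, 12, 9/2, 2)
obs 4: x=4 → posterior Dirichlet(19/4, 7/2, 12, 9/2, 3)
obs 5: x=1 → posterior Dirichlet(19/4, 9/2, 12, 9/2, 3)
obs 6: x=1 → posterior Dirichlet(19/4, 11/2, 12, 9/2, 3)
obs 7: x=0 → posterior Dirichlet(23/4, 11/2, 12, 9/2, 3)
obs 8: x=1 → posterior Dirichlet(23/4, 13/2, 12, 9/2, 3)
obs 9: x=4 → posterior Dirichlet(23/4, 13/2, 12, 9/2, 4)
obs 10: x=2 → posterior Dirichlet(23/4, 13/2, 13, 9/2, 4)
obs 11: x=1 → posterior Dirichlet(23/4, 15/2, 13, 9/2, 4)
obs 12: x=3 → posterior Dirichlet(23/4, 15/2, 13, 11/2, 4)
obs 13: x=2 → posterior Dirichlet(23/4, 15/2, 14, 11/2, 4)
obs 14: x=2 → posterior Dirichlet(23/4, 15/2, 15, 11/2, 4)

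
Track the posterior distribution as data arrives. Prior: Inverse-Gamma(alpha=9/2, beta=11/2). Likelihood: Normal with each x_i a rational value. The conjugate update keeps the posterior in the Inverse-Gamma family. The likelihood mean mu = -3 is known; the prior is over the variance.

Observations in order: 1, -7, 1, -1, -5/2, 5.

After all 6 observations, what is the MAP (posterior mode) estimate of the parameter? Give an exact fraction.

obs 1: x=1 → posterior Inverse-Gamma(5, 27/2)
obs 2: x=-7 → posterior Inverse-Gamma(11/2, 43/2)
obs 3: x=1 → posterior Inverse-Gamma(6, 59/2)
obs 4: x=-1 → posterior Inverse-Gamma(13/2, 63/2)
obs 5: x=-5/2 → posterior Inverse-Gamma(7, 253/8)
obs 6: x=5 → posterior Inverse-Gamma(15/2, 509/8)

509/68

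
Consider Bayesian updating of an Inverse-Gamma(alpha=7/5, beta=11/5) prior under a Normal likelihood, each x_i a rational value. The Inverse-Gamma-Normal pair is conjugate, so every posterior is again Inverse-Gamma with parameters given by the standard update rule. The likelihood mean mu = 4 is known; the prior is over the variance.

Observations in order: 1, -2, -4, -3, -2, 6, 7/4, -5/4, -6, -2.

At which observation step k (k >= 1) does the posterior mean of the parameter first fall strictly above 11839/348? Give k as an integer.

k = 5

obs 1: x=1 → posterior Inverse-Gamma(19/10, 67/10)
obs 2: x=-2 → posterior Inverse-Gamma(12/5, 247/10)
obs 3: x=-4 → posterior Inverse-Gamma(29/10, 567/10)
obs 4: x=-3 → posterior Inverse-Gamma(17/5, 406/5)
obs 5: x=-2 → posterior Inverse-Gamma(39/10, 496/5)
obs 6: x=6 → posterior Inverse-Gamma(22/5, 506/5)
obs 7: x=7/4 → posterior Inverse-Gamma(49/10, 16597/160)
obs 8: x=-5/4 → posterior Inverse-Gamma(27/5, 9401/80)
obs 9: x=-6 → posterior Inverse-Gamma(59/10, 13401/80)
obs 10: x=-2 → posterior Inverse-Gamma(32/5, 14841/80)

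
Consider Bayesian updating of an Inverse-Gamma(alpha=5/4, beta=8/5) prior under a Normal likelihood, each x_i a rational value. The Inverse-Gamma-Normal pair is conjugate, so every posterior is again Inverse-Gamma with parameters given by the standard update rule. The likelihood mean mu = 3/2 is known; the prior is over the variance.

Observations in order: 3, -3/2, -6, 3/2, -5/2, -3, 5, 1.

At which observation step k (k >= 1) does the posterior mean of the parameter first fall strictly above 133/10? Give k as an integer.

k = 3

obs 1: x=3 → posterior Inverse-Gamma(7/4, 109/40)
obs 2: x=-3/2 → posterior Inverse-Gamma(9/4, 289/40)
obs 3: x=-6 → posterior Inverse-Gamma(11/4, 707/20)
obs 4: x=3/2 → posterior Inverse-Gamma(13/4, 707/20)
obs 5: x=-5/2 → posterior Inverse-Gamma(15/4, 867/20)
obs 6: x=-3 → posterior Inverse-Gamma(17/4, 2139/40)
obs 7: x=5 → posterior Inverse-Gamma(19/4, 298/5)
obs 8: x=1 → posterior Inverse-Gamma(21/4, 2389/40)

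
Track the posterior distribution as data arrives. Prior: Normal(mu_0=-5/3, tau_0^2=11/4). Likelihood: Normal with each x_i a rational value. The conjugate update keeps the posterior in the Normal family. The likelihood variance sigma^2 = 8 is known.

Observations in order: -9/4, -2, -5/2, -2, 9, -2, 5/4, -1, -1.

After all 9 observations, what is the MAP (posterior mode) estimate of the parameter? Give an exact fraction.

obs 1: x=-9/4 → posterior Normal(-937/516, 88/43)
obs 2: x=-2 → posterior Normal(-1201/648, 44/27)
obs 3: x=-5/2 → posterior Normal(-1531/780, 88/65)
obs 4: x=-2 → posterior Normal(-1795/912, 22/19)
obs 5: x=9 → posterior Normal(-607/1044, 88/87)
obs 6: x=-2 → posterior Normal(-871/1176, 44/49)
obs 7: x=5/4 → posterior Normal(-353/654, 88/109)
obs 8: x=-1 → posterior Normal(-419/720, 11/15)
obs 9: x=-1 → posterior Normal(-485/786, 88/131)

-485/786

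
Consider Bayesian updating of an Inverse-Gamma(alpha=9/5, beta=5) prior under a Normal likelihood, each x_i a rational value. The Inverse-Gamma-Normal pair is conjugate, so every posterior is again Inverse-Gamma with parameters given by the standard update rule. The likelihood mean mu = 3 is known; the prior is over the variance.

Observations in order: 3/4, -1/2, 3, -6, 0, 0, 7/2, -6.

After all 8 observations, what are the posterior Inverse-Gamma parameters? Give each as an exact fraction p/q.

alpha=29/5, beta=3321/32

obs 1: x=3/4 → posterior Inverse-Gamma(23/10, 241/32)
obs 2: x=-1/2 → posterior Inverse-Gamma(14/5, 437/32)
obs 3: x=3 → posterior Inverse-Gamma(33/10, 437/32)
obs 4: x=-6 → posterior Inverse-Gamma(19/5, 1733/32)
obs 5: x=0 → posterior Inverse-Gamma(43/10, 1877/32)
obs 6: x=0 → posterior Inverse-Gamma(24/5, 2021/32)
obs 7: x=7/2 → posterior Inverse-Gamma(53/10, 2025/32)
obs 8: x=-6 → posterior Inverse-Gamma(29/5, 3321/32)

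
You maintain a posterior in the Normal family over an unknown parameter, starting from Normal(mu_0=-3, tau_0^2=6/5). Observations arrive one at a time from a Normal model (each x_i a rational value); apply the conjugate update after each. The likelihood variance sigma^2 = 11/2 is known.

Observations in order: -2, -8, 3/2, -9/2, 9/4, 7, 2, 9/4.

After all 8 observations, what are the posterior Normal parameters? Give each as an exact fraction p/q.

mu_0=-159/151, tau_0^2=66/151

obs 1: x=-2 → posterior Normal(-189/67, 66/67)
obs 2: x=-8 → posterior Normal(-285/79, 66/79)
obs 3: x=3/2 → posterior Normal(-267/91, 66/91)
obs 4: x=-9/2 → posterior Normal(-321/103, 66/103)
obs 5: x=9/4 → posterior Normal(-294/115, 66/115)
obs 6: x=7 → posterior Normal(-210/127, 66/127)
obs 7: x=2 → posterior Normal(-186/139, 66/139)
obs 8: x=9/4 → posterior Normal(-159/151, 66/151)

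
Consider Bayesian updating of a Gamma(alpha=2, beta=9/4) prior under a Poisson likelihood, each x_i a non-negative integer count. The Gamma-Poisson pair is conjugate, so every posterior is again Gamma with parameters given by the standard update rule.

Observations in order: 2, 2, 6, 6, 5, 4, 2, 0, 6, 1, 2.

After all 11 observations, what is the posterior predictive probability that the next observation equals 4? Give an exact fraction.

obs 1: x=2 → posterior Gamma(4, 13/4)
obs 2: x=2 → posterior Gamma(6, 17/4)
obs 3: x=6 → posterior Gamma(12, 21/4)
obs 4: x=6 → posterior Gamma(18, 25/4)
obs 5: x=5 → posterior Gamma(23, 29/4)
obs 6: x=4 → posterior Gamma(27, 33/4)
obs 7: x=2 → posterior Gamma(29, 37/4)
obs 8: x=0 → posterior Gamma(29, 41/4)
obs 9: x=6 → posterior Gamma(35, 45/4)
obs 10: x=1 → posterior Gamma(36, 49/4)
obs 11: x=2 → posterior Gamma(38, 53/4)

454412447378822827972907769223617979331253088061827785480112234217054720/2937584292310975730433978188667311418909575051615428859612127539570760171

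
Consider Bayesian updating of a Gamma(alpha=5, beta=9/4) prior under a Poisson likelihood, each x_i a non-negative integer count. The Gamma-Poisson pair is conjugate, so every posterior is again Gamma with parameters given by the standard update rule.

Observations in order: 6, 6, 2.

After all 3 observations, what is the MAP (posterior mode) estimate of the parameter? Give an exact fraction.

24/7

obs 1: x=6 → posterior Gamma(11, 13/4)
obs 2: x=6 → posterior Gamma(17, 17/4)
obs 3: x=2 → posterior Gamma(19, 21/4)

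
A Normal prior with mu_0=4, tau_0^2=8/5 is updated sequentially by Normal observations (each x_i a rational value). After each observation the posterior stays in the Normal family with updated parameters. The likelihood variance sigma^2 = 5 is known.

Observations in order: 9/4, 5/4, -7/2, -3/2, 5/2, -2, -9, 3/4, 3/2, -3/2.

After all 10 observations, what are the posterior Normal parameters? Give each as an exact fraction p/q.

obs 1: x=9/4 → posterior Normal(118/33, 40/33)
obs 2: x=5/4 → posterior Normal(128/41, 40/41)
obs 3: x=-7/2 → posterior Normal(100/49, 40/49)
obs 4: x=-3/2 → posterior Normal(88/57, 40/57)
obs 5: x=5/2 → posterior Normal(108/65, 8/13)
obs 6: x=-2 → posterior Normal(92/73, 40/73)
obs 7: x=-9 → posterior Normal(20/81, 40/81)
obs 8: x=3/4 → posterior Normal(26/89, 40/89)
obs 9: x=3/2 → posterior Normal(38/97, 40/97)
obs 10: x=-3/2 → posterior Normal(26/105, 8/21)

mu_0=26/105, tau_0^2=8/21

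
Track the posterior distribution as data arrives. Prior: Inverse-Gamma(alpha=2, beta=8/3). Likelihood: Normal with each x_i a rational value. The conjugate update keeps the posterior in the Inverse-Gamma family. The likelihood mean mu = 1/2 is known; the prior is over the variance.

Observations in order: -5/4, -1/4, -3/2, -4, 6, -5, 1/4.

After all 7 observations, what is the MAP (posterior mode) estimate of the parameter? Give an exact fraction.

obs 1: x=-5/4 → posterior Inverse-Gamma(5/2, 403/96)
obs 2: x=-1/4 → posterior Inverse-Gamma(3, 215/48)
obs 3: x=-3/2 → posterior Inverse-Gamma(7/2, 311/48)
obs 4: x=-4 → posterior Inverse-Gamma(4, 797/48)
obs 5: x=6 → posterior Inverse-Gamma(9/2, 1523/48)
obs 6: x=-5 → posterior Inverse-Gamma(5, 2249/48)
obs 7: x=1/4 → posterior Inverse-Gamma(11/2, 4501/96)

4501/624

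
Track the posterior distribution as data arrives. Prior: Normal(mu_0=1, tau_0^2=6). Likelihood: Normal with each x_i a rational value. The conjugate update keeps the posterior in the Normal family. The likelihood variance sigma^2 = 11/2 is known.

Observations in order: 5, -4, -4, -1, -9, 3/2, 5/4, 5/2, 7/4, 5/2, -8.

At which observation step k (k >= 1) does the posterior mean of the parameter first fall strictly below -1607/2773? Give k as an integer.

obs 1: x=5 → posterior Normal(71/23, 66/23)
obs 2: x=-4 → posterior Normal(23/35, 66/35)
obs 3: x=-4 → posterior Normal(-25/47, 66/47)
obs 4: x=-1 → posterior Normal(-37/59, 66/59)
obs 5: x=-9 → posterior Normal(-145/71, 66/71)
obs 6: x=3/2 → posterior Normal(-127/83, 66/83)
obs 7: x=5/4 → posterior Normal(-112/95, 66/95)
obs 8: x=5/2 → posterior Normal(-82/107, 66/107)
obs 9: x=7/4 → posterior Normal(-61/119, 66/119)
obs 10: x=5/2 → posterior Normal(-31/131, 66/131)
obs 11: x=-8 → posterior Normal(-127/143, 6/13)

k = 4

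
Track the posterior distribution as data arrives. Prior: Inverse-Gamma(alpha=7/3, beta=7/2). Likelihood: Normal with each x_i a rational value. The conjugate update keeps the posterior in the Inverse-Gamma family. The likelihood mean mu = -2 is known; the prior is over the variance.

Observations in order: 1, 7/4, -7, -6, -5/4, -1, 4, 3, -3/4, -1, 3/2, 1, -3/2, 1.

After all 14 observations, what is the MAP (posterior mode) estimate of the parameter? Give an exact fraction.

obs 1: x=1 → posterior Inverse-Gamma(17/6, 8)
obs 2: x=7/4 → posterior Inverse-Gamma(10/3, 481/32)
obs 3: x=-7 → posterior Inverse-Gamma(23/6, 881/32)
obs 4: x=-6 → posterior Inverse-Gamma(13/3, 1137/32)
obs 5: x=-5/4 → posterior Inverse-Gamma(29/6, 573/16)
obs 6: x=-1 → posterior Inverse-Gamma(16/3, 581/16)
obs 7: x=4 → posterior Inverse-Gamma(35/6, 869/16)
obs 8: x=3 → posterior Inverse-Gamma(19/3, 1069/16)
obs 9: x=-3/4 → posterior Inverse-Gamma(41/6, 2163/32)
obs 10: x=-1 → posterior Inverse-Gamma(22/3, 2179/32)
obs 11: x=3/2 → posterior Inverse-Gamma(47/6, 2375/32)
obs 12: x=1 → posterior Inverse-Gamma(25/3, 2519/32)
obs 13: x=-3/2 → posterior Inverse-Gamma(53/6, 2523/32)
obs 14: x=1 → posterior Inverse-Gamma(28/3, 2667/32)

8001/992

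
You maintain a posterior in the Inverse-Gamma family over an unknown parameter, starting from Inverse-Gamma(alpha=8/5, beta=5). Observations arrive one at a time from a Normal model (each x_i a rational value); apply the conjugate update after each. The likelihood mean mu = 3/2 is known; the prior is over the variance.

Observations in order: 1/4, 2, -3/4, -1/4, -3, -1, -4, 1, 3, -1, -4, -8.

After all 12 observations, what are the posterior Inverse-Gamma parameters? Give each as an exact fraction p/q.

obs 1: x=1/4 → posterior Inverse-Gamma(21/10, 185/32)
obs 2: x=2 → posterior Inverse-Gamma(13/5, 189/32)
obs 3: x=-3/4 → posterior Inverse-Gamma(31/10, 135/16)
obs 4: x=-1/4 → posterior Inverse-Gamma(18/5, 319/32)
obs 5: x=-3 → posterior Inverse-Gamma(41/10, 643/32)
obs 6: x=-1 → posterior Inverse-Gamma(23/5, 743/32)
obs 7: x=-4 → posterior Inverse-Gamma(51/10, 1227/32)
obs 8: x=1 → posterior Inverse-Gamma(28/5, 1231/32)
obs 9: x=3 → posterior Inverse-Gamma(61/10, 1267/32)
obs 10: x=-1 → posterior Inverse-Gamma(33/5, 1367/32)
obs 11: x=-4 → posterior Inverse-Gamma(71/10, 1851/32)
obs 12: x=-8 → posterior Inverse-Gamma(38/5, 3295/32)

alpha=38/5, beta=3295/32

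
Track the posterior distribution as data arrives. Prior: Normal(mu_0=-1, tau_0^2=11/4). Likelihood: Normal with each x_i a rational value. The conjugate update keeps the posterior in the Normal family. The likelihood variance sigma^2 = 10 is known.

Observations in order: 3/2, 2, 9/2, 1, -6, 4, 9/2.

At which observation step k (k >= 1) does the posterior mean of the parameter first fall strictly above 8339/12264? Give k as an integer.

obs 1: x=3/2 → posterior Normal(-47/102, 110/51)
obs 2: x=2 → posterior Normal(-3/124, 55/31)
obs 3: x=9/2 → posterior Normal(48/73, 110/73)
obs 4: x=1 → posterior Normal(59/84, 55/42)
obs 5: x=-6 → posterior Normal(-7/95, 22/19)
obs 6: x=4 → posterior Normal(37/106, 55/53)
obs 7: x=9/2 → posterior Normal(173/234, 110/117)

k = 4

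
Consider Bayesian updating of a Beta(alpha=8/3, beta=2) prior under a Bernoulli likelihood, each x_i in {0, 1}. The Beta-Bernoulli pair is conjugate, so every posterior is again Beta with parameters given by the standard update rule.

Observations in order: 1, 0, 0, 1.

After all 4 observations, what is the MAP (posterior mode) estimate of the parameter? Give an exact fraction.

11/20

obs 1: x=1 → posterior Beta(11/3, 2)
obs 2: x=0 → posterior Beta(11/3, 3)
obs 3: x=0 → posterior Beta(11/3, 4)
obs 4: x=1 → posterior Beta(14/3, 4)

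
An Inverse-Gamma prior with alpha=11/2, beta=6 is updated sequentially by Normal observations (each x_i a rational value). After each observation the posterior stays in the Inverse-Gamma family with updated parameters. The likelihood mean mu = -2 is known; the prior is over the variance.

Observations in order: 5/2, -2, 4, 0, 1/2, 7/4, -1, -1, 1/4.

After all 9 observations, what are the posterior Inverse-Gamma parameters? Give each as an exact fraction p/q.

alpha=10, beta=797/16

obs 1: x=5/2 → posterior Inverse-Gamma(6, 129/8)
obs 2: x=-2 → posterior Inverse-Gamma(13/2, 129/8)
obs 3: x=4 → posterior Inverse-Gamma(7, 273/8)
obs 4: x=0 → posterior Inverse-Gamma(15/2, 289/8)
obs 5: x=1/2 → posterior Inverse-Gamma(8, 157/4)
obs 6: x=7/4 → posterior Inverse-Gamma(17/2, 1481/32)
obs 7: x=-1 → posterior Inverse-Gamma(9, 1497/32)
obs 8: x=-1 → posterior Inverse-Gamma(19/2, 1513/32)
obs 9: x=1/4 → posterior Inverse-Gamma(10, 797/16)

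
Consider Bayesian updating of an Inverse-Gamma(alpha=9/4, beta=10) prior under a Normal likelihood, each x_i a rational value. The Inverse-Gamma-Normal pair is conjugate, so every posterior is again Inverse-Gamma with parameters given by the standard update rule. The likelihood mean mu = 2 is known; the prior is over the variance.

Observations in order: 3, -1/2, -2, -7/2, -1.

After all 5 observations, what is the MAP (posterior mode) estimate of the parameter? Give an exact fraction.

165/23

obs 1: x=3 → posterior Inverse-Gamma(11/4, 21/2)
obs 2: x=-1/2 → posterior Inverse-Gamma(13/4, 109/8)
obs 3: x=-2 → posterior Inverse-Gamma(15/4, 173/8)
obs 4: x=-7/2 → posterior Inverse-Gamma(17/4, 147/4)
obs 5: x=-1 → posterior Inverse-Gamma(19/4, 165/4)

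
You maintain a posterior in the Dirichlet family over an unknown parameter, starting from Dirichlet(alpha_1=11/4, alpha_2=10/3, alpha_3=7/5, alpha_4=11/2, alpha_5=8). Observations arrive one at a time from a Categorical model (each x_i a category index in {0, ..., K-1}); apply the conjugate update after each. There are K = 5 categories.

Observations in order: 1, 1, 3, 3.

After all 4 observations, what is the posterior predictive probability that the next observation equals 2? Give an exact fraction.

obs 1: x=1 → posterior Dirichlet(11/4, 13/3, 7/5, 11/2, 8)
obs 2: x=1 → posterior Dirichlet(11/4, 16/3, 7/5, 11/2, 8)
obs 3: x=3 → posterior Dirichlet(11/4, 16/3, 7/5, 13/2, 8)
obs 4: x=3 → posterior Dirichlet(11/4, 16/3, 7/5, 15/2, 8)

84/1499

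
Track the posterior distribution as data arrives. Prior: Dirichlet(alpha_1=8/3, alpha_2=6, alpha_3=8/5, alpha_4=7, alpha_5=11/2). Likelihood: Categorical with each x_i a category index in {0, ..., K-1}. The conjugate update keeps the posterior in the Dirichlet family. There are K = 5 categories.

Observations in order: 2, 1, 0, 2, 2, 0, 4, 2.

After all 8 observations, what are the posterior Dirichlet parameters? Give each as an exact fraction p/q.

alpha_1=14/3, alpha_2=7, alpha_3=28/5, alpha_4=7, alpha_5=13/2

obs 1: x=2 → posterior Dirichlet(8/3, 6, 13/5, 7, 11/2)
obs 2: x=1 → posterior Dirichlet(8/3, 7, 13/5, 7, 11/2)
obs 3: x=0 → posterior Dirichlet(11/3, 7, 13/5, 7, 11/2)
obs 4: x=2 → posterior Dirichlet(11/3, 7, 18/5, 7, 11/2)
obs 5: x=2 → posterior Dirichlet(11/3, 7, 23/5, 7, 11/2)
obs 6: x=0 → posterior Dirichlet(14/3, 7, 23/5, 7, 11/2)
obs 7: x=4 → posterior Dirichlet(14/3, 7, 23/5, 7, 13/2)
obs 8: x=2 → posterior Dirichlet(14/3, 7, 28/5, 7, 13/2)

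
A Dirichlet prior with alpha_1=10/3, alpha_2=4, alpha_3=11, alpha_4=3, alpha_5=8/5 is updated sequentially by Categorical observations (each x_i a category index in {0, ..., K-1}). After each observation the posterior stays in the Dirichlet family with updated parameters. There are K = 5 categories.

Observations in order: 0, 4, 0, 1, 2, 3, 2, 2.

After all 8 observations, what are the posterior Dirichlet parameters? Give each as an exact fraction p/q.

alpha_1=16/3, alpha_2=5, alpha_3=14, alpha_4=4, alpha_5=13/5

obs 1: x=0 → posterior Dirichlet(13/3, 4, 11, 3, 8/5)
obs 2: x=4 → posterior Dirichlet(13/3, 4, 11, 3, 13/5)
obs 3: x=0 → posterior Dirichlet(16/3, 4, 11, 3, 13/5)
obs 4: x=1 → posterior Dirichlet(16/3, 5, 11, 3, 13/5)
obs 5: x=2 → posterior Dirichlet(16/3, 5, 12, 3, 13/5)
obs 6: x=3 → posterior Dirichlet(16/3, 5, 12, 4, 13/5)
obs 7: x=2 → posterior Dirichlet(16/3, 5, 13, 4, 13/5)
obs 8: x=2 → posterior Dirichlet(16/3, 5, 14, 4, 13/5)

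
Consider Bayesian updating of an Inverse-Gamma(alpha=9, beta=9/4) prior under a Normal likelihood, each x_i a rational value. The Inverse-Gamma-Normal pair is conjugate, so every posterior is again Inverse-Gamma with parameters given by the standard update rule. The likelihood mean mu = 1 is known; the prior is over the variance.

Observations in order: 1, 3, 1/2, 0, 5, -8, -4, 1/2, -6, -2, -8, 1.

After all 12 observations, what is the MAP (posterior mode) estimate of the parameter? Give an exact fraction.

obs 1: x=1 → posterior Inverse-Gamma(19/2, 9/4)
obs 2: x=3 → posterior Inverse-Gamma(10, 17/4)
obs 3: x=1/2 → posterior Inverse-Gamma(21/2, 35/8)
obs 4: x=0 → posterior Inverse-Gamma(11, 39/8)
obs 5: x=5 → posterior Inverse-Gamma(23/2, 103/8)
obs 6: x=-8 → posterior Inverse-Gamma(12, 427/8)
obs 7: x=-4 → posterior Inverse-Gamma(25/2, 527/8)
obs 8: x=1/2 → posterior Inverse-Gamma(13, 66)
obs 9: x=-6 → posterior Inverse-Gamma(27/2, 181/2)
obs 10: x=-2 → posterior Inverse-Gamma(14, 95)
obs 11: x=-8 → posterior Inverse-Gamma(29/2, 271/2)
obs 12: x=1 → posterior Inverse-Gamma(15, 271/2)

271/32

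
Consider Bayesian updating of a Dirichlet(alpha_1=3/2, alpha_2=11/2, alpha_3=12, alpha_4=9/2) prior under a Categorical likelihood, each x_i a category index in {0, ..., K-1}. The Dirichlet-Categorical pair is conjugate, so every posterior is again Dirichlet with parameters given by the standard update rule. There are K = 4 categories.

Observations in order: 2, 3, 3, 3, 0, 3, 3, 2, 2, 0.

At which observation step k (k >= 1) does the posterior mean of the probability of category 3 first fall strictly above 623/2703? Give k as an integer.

k = 3

obs 1: x=2 → posterior Dirichlet(3/2, 11/2, 13, 9/2)
obs 2: x=3 → posterior Dirichlet(3/2, 11/2, 13, 11/2)
obs 3: x=3 → posterior Dirichlet(3/2, 11/2, 13, 13/2)
obs 4: x=3 → posterior Dirichlet(3/2, 11/2, 13, 15/2)
obs 5: x=0 → posterior Dirichlet(5/2, 11/2, 13, 15/2)
obs 6: x=3 → posterior Dirichlet(5/2, 11/2, 13, 17/2)
obs 7: x=3 → posterior Dirichlet(5/2, 11/2, 13, 19/2)
obs 8: x=2 → posterior Dirichlet(5/2, 11/2, 14, 19/2)
obs 9: x=2 → posterior Dirichlet(5/2, 11/2, 15, 19/2)
obs 10: x=0 → posterior Dirichlet(7/2, 11/2, 15, 19/2)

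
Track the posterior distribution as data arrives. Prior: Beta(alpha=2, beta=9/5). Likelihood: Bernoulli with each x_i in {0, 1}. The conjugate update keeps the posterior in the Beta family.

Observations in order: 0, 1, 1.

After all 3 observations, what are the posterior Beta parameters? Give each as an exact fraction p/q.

obs 1: x=0 → posterior Beta(2, 14/5)
obs 2: x=1 → posterior Beta(3, 14/5)
obs 3: x=1 → posterior Beta(4, 14/5)

alpha=4, beta=14/5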